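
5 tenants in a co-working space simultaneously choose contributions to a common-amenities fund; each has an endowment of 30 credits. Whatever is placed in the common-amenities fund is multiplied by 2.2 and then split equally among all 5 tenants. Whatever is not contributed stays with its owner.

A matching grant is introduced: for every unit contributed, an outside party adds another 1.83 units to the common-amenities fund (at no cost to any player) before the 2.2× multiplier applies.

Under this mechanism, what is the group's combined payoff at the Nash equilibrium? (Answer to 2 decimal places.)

The effective private return per unit is now 2.2 × 2.83 / 5 = 1.2452 > 1, so every player's dominant strategy flips to full contribution.
At the Nash equilibrium everyone contributes 30. Group total payoff = 2.2 × 2.83 × 150 = 933.90.

933.90 credits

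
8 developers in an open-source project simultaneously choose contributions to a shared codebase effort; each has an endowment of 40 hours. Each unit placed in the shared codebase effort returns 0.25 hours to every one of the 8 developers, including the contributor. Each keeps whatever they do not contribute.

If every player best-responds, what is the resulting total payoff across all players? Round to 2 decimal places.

The private return per contributed unit is 0.25 < 1, so contributing 0 is dominant for every player. At the Nash equilibrium everyone keeps their 40, and the group total is 8 × 40 = 320.

320.00 hours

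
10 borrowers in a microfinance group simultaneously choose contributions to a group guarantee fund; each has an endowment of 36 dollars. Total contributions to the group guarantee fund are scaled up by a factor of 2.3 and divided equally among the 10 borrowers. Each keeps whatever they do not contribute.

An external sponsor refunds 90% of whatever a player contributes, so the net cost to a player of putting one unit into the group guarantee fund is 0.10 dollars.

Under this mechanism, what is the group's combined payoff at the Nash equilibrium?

1152.00 dollars

The effective private return per unit is now (2.3/10) / 0.10 = 2.3000 > 1, so every player's dominant strategy flips to full contribution.
At the Nash equilibrium everyone contributes 36. Group total payoff = 10 × (36 × 0.90 + 2.3 × 36) = 1152.00.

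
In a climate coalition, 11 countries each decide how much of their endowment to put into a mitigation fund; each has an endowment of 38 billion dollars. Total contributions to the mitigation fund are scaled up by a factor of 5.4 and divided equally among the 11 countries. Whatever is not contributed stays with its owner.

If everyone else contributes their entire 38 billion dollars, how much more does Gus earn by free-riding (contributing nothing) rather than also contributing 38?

Switching from a contribution of 38 to 0 lets Gus keep an extra 38 billion dollars, but lowers the mitigation fund by 38, which costs Gus their own share of that drop: 5.4/11 × 38 = 18.65.
Net gain = 38 − 18.65 = 19.35. The private return per contributed unit (0.4909) is below 1, so free-riding is indeed the best response regardless of what the others do.

19.35 billion dollars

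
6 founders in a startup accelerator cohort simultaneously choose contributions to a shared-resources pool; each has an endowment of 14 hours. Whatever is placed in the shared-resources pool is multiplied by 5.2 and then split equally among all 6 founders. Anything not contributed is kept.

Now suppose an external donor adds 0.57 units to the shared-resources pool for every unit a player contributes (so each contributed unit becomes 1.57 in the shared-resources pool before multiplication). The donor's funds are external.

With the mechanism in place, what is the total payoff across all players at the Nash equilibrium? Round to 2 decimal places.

685.78 hours

With the mechanism, a contributed unit returns 5.2 × 1.57 / 6 = 1.3607 per unit of net cost to the contributor — now above 1 — so contributing fully is weakly dominant for every player.
So the Nash equilibrium is full contribution by all 6; the group earns 5.2 × 1.57 × 84 = 685.78.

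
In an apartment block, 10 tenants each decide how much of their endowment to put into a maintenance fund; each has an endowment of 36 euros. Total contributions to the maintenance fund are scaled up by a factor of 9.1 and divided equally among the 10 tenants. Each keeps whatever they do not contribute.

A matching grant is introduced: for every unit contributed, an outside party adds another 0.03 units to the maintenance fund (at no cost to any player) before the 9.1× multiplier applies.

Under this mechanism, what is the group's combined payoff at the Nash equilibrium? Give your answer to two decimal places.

The effective private return is 9.1 × 1.03 / 10 = 0.9373, which is still under 1, so the mechanism doesn't change anyone's dominant strategy: zero contribution.
At the Nash equilibrium no one contributes; group total payoff = 10 × 36 = 360.

360.00 euros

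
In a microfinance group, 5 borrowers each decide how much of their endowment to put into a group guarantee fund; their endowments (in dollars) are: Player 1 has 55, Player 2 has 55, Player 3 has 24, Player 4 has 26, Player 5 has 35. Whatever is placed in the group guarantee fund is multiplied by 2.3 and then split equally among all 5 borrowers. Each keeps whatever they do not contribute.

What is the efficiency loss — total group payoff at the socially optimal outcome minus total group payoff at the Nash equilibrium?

253.50 dollars

The private return per contributed unit is 2.3/5 = 0.4600 < 1 for every player regardless of endowment, so the Nash equilibrium is zero contribution and the group total is Σ E_j = 55 + 55 + 24 + 26 + 35 = 195.
Each contributed unit returns 2.300 to the group, so the social optimum is full contribution by everyone: group total = 2.300 × 195 = 448.50.
Efficiency loss = (2.300 − 1) × 195 = 253.50.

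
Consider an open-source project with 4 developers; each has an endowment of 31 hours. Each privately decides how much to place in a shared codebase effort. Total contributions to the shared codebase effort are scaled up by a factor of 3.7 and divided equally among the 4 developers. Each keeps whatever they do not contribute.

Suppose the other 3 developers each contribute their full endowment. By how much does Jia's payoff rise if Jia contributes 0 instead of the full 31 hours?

Switching from a contribution of 31 to 0 lets Jia keep an extra 31 hours, but lowers the shared codebase effort by 31, which costs Jia their own share of that drop: 3.7/4 × 31 = 28.67.
Net gain = 31 − 28.67 = 2.33. The private return per contributed unit (0.9250) is below 1, so free-riding is indeed the best response regardless of what the others do.

2.33 hours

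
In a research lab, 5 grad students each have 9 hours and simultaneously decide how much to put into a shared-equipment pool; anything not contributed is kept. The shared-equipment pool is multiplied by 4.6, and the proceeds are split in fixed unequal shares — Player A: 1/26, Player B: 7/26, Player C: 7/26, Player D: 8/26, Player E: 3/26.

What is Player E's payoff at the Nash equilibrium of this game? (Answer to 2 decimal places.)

23.33 hours

For player j, contributing a unit is worthwhile iff 4.6 × (j's share) ≥ 1, i.e. iff j's share is at least 0.2174.
Player B, Player C and Player D clear that bar, contributing 9 each; the remaining 2 contribute 0. Total contributed: 27.
Player E keeps 9 and receives 4.6 × 27 × 3/26 = 14.33 from the shared-equipment pool, for a payoff of 23.33.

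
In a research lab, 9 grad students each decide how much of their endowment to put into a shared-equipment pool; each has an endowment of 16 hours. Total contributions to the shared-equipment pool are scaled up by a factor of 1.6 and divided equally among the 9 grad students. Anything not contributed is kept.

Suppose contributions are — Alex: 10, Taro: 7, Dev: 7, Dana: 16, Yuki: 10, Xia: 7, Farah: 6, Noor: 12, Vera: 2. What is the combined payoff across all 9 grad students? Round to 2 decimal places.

Total contributed: 10 + 7 + 7 + 16 + 10 + 7 + 6 + 12 + 2 = 77; total kept: 9 × 16 − 77 = 67.
The shared-equipment pool pays out 1.6 × 77 = 123.20 in aggregate.
Group total = 67 + 123.20 = 190.20.

190.20 hours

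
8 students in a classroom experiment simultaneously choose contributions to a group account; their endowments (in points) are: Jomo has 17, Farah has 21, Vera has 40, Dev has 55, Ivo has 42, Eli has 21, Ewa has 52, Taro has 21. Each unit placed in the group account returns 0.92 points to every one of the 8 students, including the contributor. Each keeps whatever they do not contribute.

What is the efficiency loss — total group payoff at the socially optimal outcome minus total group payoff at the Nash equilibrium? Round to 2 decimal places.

1710.84 points

The private return per contributed unit is 0.92 < 1 for everyone, so the Nash equilibrium is zero contribution and the group total is Σ E_j = 17 + 21 + 40 + 55 + 42 + 21 + 52 + 21 = 269.
Each contributed unit returns 7.360 to the group, so the social optimum is full contribution by everyone: group total = 7.360 × 269 = 1979.84.
Efficiency loss = (7.360 − 1) × 269 = 1710.84.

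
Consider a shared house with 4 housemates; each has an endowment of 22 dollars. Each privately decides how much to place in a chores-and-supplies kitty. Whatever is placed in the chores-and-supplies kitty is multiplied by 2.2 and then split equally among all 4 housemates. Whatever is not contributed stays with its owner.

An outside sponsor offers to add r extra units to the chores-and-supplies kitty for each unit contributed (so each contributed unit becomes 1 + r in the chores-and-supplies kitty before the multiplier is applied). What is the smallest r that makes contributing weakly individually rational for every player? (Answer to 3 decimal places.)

0.818

With matching at rate r, one contributed unit becomes (1 + r) in the chores-and-supplies kitty and returns 2.2 × (1 + r) / 4 to the contributor.
Setting this equal to 1: 1 + r = 4/2.2 = 1.8182.
So the minimum matching rate is r = 1.8182 − 1 = 0.818.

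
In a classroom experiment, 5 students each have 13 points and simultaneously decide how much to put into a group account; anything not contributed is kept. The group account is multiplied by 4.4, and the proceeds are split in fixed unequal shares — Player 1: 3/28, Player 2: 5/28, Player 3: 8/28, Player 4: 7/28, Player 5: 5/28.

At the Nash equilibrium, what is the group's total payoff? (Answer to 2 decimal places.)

A player with share s gets back 4.4·s per unit contributed, so full contribution is dominant for anyone with s > 1/4.4 = 0.2273 and zero contribution is dominant for anyone below.
Player 3 and Player 4 clear that bar, contributing 13 each; the remaining 3 contribute 0. Total contributed: 26.
The group account pays out 4.4 × 26 = 114.40 in total (split across the unequal shares, but the aggregate is all that matters for the group sum).
The 3 free-riders keep 13 each, adding 39. Group total = 39 + 114.40 = 153.40.

153.40 points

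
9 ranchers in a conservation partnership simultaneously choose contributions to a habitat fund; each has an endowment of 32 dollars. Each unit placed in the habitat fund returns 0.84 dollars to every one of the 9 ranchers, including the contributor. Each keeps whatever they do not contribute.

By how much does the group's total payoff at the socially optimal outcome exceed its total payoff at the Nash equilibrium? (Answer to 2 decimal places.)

1889.28 dollars

The private return per contributed unit is 0.84 < 1, so contributing 0 is dominant for every player. At the Nash equilibrium everyone keeps their 32, and the group total is 9 × 32 = 288.
Each contributed unit returns 7.560 to the group as a whole (0.84 to each of 9 players), which exceeds 1, so the social optimum is full contribution: group total = 7.560 × 288 = 2177.28.
Efficiency loss = 2177.28 − 288 = 1889.28.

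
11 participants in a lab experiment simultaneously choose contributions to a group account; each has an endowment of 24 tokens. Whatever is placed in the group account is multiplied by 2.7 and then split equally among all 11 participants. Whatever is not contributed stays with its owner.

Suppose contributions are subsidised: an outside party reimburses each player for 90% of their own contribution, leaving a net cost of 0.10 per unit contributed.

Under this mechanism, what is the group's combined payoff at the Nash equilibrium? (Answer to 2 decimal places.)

950.40 tokens

The effective private return per unit is now (2.7/11) / 0.10 = 2.4545 > 1, so every player's dominant strategy flips to full contribution.
At the Nash equilibrium everyone contributes 24. Group total payoff = 11 × (24 × 0.90 + 2.7 × 24) = 950.40.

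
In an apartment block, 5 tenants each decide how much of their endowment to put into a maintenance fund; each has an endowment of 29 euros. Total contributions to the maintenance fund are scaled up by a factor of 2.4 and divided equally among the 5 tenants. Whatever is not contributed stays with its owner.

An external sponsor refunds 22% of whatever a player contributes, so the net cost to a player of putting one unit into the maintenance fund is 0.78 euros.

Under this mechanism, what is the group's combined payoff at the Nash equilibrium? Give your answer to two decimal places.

Even with the mechanism, each unit contributed returns only (2.4/5) / 0.78 = 0.6154 per unit of net cost, so contributing nothing is still dominant.
At the Nash equilibrium no one contributes; group total payoff = 5 × 29 = 145.

145.00 euros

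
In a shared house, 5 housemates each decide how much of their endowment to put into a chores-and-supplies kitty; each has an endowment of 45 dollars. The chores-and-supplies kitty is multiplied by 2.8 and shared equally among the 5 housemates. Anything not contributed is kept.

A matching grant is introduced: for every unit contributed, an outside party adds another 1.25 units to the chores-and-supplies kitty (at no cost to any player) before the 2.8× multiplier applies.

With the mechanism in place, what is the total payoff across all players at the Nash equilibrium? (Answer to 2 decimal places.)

Under the mechanism each unit contributed yields 2.8 × 2.25 / 5 = 1.2600 back to its contributor per unit of net cost, which exceeds 1, making full contribution the dominant choice for everyone.
So the Nash equilibrium is full contribution by all 5; the group earns 2.8 × 2.25 × 225 = 1417.50.

1417.50 dollars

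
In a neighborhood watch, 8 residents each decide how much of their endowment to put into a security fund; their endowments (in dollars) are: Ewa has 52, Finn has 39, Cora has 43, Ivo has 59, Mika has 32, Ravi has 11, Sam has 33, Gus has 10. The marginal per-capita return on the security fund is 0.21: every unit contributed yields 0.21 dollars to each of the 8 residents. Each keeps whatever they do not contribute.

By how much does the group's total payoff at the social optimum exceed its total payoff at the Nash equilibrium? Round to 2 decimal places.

189.72 dollars

The private return per contributed unit is 0.21 < 1 for everyone, so the Nash equilibrium is zero contribution and the group total is Σ E_j = 52 + 39 + 43 + 59 + 32 + 11 + 33 + 10 = 279.
Each contributed unit returns 1.680 to the group, so the social optimum is full contribution by everyone: group total = 1.680 × 279 = 468.72.
Efficiency loss = (1.680 − 1) × 279 = 189.72.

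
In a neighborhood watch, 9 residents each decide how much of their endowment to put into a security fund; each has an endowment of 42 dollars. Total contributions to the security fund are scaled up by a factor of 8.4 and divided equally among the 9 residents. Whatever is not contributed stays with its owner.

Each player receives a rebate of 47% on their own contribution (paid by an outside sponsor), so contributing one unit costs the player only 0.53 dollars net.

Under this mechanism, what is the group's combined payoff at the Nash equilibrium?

3352.86 dollars

Under the mechanism each unit contributed yields (8.4/9) / 0.53 = 1.7610 back to its contributor per unit of net cost, which exceeds 1, making full contribution the dominant choice for everyone.
So the Nash equilibrium is full contribution by all 9; the group earns 9 × (42 × 0.47 + 8.4 × 42) = 3352.86.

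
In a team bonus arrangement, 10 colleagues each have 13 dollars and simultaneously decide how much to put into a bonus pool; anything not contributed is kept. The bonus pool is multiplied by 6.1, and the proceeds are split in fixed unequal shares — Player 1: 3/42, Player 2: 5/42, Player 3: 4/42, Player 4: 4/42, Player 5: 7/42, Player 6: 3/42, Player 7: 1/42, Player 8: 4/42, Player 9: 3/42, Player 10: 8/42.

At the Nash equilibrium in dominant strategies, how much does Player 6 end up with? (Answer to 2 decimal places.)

Each unit j contributes comes back to j as 6.1 × (j's share), so j prefers to contribute only if that share exceeds 1/6.1 = 0.1639; otherwise keeping the unit dominates.
The shares above 0.1639 belong to Player 5 and Player 10, contributing 13 each; the remaining 8 contribute 0. Total contributed: 26.
Player 6 keeps 13 and receives 6.1 × 26 × 3/42 = 11.33 from the bonus pool, for a payoff of 24.33.

24.33 dollars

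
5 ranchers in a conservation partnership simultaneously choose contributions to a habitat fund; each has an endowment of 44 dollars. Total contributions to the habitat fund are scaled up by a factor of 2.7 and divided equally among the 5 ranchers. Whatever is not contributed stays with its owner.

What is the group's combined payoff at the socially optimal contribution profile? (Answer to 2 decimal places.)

594.00 dollars

Each contributed unit returns 2.700 to the group as a whole (0.5400 to each of 5 players), which exceeds 1, so the social optimum is full contribution: group total = 2.700 × 220 = 594.00.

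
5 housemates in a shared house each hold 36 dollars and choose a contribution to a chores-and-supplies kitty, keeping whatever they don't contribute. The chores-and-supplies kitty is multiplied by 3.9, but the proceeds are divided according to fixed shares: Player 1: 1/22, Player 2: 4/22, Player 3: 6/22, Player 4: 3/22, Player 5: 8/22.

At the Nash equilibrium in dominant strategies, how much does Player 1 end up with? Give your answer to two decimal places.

For player j, contributing a unit is worthwhile iff 3.9 × (j's share) ≥ 1, i.e. iff j's share is at least 0.2564.
Player 3 and Player 5 are above the threshold, contributing 36 each; the remaining 3 contribute 0. Total contributed: 72.
Player 1 keeps 36 and receives 3.9 × 72 × 1/22 = 12.76 from the chores-and-supplies kitty, for a payoff of 48.76.

48.76 dollars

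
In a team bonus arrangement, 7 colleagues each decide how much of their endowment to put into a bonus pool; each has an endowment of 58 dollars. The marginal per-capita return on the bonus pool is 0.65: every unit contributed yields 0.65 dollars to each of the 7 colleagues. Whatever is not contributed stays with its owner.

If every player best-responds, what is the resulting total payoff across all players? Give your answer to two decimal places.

The private return per contributed unit is 0.65 < 1, so contributing 0 is dominant for every player. At the Nash equilibrium everyone keeps their 58, and the group total is 7 × 58 = 406.

406.00 dollars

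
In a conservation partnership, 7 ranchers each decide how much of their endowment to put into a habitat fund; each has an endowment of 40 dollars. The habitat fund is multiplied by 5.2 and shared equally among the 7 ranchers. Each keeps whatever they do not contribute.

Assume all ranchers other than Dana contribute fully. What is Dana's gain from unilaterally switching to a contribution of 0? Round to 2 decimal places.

10.29 dollars

Switching from a contribution of 40 to 0 lets Dana keep an extra 40 dollars, but lowers the habitat fund by 40, which costs Dana their own share of that drop: 5.2/7 × 40 = 29.71.
Net gain = 40 − 29.71 = 10.29. The private return per contributed unit (0.7429) is below 1, so free-riding is indeed the best response regardless of what the others do.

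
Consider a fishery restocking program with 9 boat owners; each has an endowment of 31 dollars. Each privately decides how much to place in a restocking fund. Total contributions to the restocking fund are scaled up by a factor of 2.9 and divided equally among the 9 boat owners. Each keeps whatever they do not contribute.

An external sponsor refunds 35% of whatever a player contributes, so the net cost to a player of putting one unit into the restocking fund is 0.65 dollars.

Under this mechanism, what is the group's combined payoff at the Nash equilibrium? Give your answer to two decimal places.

279.00 dollars

With the mechanism, a contributed unit returns (2.9/9) / 0.65 = 0.4957 per unit of net cost — still below 1 — so contributing 0 remains dominant for every player.
At the Nash equilibrium no one contributes; group total payoff = 9 × 31 = 279.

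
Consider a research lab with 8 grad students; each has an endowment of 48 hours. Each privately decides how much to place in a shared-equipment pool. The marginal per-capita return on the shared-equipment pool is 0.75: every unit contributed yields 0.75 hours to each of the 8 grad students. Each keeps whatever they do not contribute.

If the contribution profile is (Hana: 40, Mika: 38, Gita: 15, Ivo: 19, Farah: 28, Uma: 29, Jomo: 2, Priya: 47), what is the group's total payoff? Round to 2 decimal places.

Total contributed: 40 + 38 + 15 + 19 + 28 + 29 + 2 + 47 = 218; total kept: 8 × 48 − 218 = 166.
The shared-equipment pool pays out 0.75 × 8 × 218 = 1308.00 in aggregate.
Group total = 166 + 1308.00 = 1474.00.

1474.00 hours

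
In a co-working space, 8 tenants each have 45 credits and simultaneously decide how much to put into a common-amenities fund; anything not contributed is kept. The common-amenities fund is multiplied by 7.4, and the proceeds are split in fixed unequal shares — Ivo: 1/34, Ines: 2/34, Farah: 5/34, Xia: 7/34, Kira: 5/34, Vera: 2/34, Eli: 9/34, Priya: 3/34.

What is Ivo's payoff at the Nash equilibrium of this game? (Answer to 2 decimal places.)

84.18 credits

Each unit j contributes comes back to j as 7.4 × (j's share), so j prefers to contribute only if that share exceeds 1/7.4 = 0.1351; otherwise keeping the unit dominates.
Farah, Xia, Kira and Eli clear that bar, contributing 45 each; the remaining 4 contribute 0. Total contributed: 180.
Ivo keeps 45 and receives 7.4 × 180 × 1/34 = 39.18 from the common-amenities fund, for a payoff of 84.18.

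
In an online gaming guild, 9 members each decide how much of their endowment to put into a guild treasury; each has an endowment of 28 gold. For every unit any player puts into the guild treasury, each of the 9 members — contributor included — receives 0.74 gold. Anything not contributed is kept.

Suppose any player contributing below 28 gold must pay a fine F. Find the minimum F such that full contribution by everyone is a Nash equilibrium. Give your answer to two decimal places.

Given the others contribute fully, the best deviation is to contribute 0 (any partial contribution still incurs the fine and gives up units whose private return 0.74 is below 1).
Deviating from 28 to 0 saves 28 gold but forfeits the deviator's share of the drop in the guild treasury: 0.74 × 28 = 20.72.
So the deviation gain is 28 − 20.72 = 7.28, and the fine must be at least 7.28 gold to wipe it out.

7.28 gold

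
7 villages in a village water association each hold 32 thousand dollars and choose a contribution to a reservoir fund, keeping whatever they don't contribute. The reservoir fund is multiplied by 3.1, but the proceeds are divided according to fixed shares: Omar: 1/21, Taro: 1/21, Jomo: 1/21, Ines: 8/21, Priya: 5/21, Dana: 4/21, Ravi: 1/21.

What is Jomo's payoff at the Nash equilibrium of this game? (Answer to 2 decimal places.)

36.72 thousand dollars

Player j's private return per contributed unit is 3.1 × (j's share). Contributing is weakly dominant for j when that share is at least 1/3.1 = 0.3226, and contributing 0 is dominant otherwise.
Only Ines (8/21) clears that bar, contributing 32; the remaining 6 contribute 0. Total contributed: 32.
Jomo keeps 32 and receives 3.1 × 32 × 1/21 = 4.72 from the reservoir fund, for a payoff of 36.72.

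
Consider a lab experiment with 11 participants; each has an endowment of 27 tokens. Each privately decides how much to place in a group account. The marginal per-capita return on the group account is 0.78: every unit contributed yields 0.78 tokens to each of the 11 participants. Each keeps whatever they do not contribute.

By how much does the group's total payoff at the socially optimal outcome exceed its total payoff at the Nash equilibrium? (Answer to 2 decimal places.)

2251.26 tokens

The private return per contributed unit is 0.78 < 1, so contributing 0 is dominant for every player. At the Nash equilibrium everyone keeps their 27, and the group total is 11 × 27 = 297.
Each contributed unit returns 8.580 to the group as a whole (0.78 to each of 11 players), which exceeds 1, so the social optimum is full contribution: group total = 8.580 × 297 = 2548.26.
Efficiency loss = 2548.26 − 297 = 2251.26.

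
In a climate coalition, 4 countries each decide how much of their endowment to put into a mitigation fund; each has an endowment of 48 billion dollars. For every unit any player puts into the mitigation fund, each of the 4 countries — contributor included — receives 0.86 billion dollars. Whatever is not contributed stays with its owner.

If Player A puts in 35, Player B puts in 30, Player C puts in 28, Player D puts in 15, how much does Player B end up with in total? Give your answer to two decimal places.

110.88 billion dollars

Total contributed: 35 + 30 + 28 + 15 = 108.
Each receives 0.86 × 108 = 92.88 from the mitigation fund.
Player B keeps 48 − 30 = 18, so Player B's payoff is 18 + 92.88 = 110.88.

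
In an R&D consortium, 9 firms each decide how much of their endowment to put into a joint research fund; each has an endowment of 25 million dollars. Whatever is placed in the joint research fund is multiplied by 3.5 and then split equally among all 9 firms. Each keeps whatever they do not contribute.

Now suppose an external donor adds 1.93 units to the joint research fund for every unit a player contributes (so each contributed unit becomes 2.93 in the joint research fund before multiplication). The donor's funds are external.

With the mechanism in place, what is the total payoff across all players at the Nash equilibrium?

Under the mechanism each unit contributed yields 3.5 × 2.93 / 9 = 1.1394 back to its contributor per unit of net cost, which exceeds 1, making full contribution the dominant choice for everyone.
So the Nash equilibrium is full contribution by all 9; the group earns 3.5 × 2.93 × 225 = 2307.38.

2307.38 million dollars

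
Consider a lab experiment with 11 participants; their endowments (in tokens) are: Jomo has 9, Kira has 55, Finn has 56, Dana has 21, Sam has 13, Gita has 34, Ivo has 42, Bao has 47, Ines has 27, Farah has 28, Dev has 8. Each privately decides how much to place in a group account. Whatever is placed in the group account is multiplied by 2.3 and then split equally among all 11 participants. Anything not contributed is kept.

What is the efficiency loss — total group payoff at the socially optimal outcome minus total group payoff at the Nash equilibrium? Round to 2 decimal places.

442.00 tokens

The private return per contributed unit is 2.3/11 = 0.2091 < 1 for every player regardless of endowment, so the Nash equilibrium is zero contribution and the group total is Σ E_j = 9 + 55 + 56 + 21 + 13 + 34 + 42 + 47 + 27 + 28 + 8 = 340.
Each contributed unit returns 2.300 to the group, so the social optimum is full contribution by everyone: group total = 2.300 × 340 = 782.00.
Efficiency loss = (2.300 − 1) × 340 = 442.00.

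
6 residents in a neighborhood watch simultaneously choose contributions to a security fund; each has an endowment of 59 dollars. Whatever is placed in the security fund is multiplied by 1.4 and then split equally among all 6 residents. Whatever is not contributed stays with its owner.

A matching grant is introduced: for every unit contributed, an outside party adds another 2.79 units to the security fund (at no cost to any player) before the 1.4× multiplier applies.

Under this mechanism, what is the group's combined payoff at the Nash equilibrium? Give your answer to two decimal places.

354.00 dollars

With the mechanism, a contributed unit returns 1.4 × 3.79 / 6 = 0.8843 per unit of net cost — still below 1 — so contributing 0 remains dominant for every player.
At the Nash equilibrium no one contributes; group total payoff = 6 × 59 = 354.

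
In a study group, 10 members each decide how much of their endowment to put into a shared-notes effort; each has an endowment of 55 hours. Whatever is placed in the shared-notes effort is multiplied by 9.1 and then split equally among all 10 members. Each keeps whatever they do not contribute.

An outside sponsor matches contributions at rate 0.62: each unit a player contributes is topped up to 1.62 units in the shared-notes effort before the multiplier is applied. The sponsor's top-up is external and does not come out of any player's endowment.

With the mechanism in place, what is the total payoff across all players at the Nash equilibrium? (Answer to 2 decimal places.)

With the mechanism, a contributed unit returns 9.1 × 1.62 / 10 = 1.4742 per unit of net cost to the contributor — now above 1 — so contributing fully is weakly dominant for every player.
At the Nash equilibrium everyone contributes 55. Group total payoff = 9.1 × 1.62 × 550 = 8108.10.

8108.10 hours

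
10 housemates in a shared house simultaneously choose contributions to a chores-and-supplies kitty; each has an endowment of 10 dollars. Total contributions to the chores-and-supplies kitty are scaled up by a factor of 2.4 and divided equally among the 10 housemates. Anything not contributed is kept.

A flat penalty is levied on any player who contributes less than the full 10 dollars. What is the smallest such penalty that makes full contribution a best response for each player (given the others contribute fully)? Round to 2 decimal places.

7.60 dollars

Given the others contribute fully, the best deviation is to contribute 0 (any partial contribution still incurs the fine and gives up units whose private return 0.2400 is below 1).
Deviating from 10 to 0 saves 10 dollars but forfeits the deviator's share of the drop in the chores-and-supplies kitty: 2.4/10 × 10 = 2.40.
So the deviation gain is 10 − 2.40 = 7.60, and the fine must be at least 7.60 dollars to wipe it out.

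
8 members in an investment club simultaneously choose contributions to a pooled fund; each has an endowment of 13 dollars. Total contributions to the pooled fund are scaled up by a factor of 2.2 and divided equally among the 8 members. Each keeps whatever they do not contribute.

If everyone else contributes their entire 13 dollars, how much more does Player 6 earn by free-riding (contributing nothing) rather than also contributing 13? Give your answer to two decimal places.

9.43 dollars

Switching from a contribution of 13 to 0 lets Player 6 keep an extra 13 dollars, but lowers the pooled fund by 13, which costs Player 6 their own share of that drop: 2.2/8 × 13 = 3.57.
Net gain = 13 − 3.57 = 9.43. The private return per contributed unit (0.2750) is below 1, so free-riding is indeed the best response regardless of what the others do.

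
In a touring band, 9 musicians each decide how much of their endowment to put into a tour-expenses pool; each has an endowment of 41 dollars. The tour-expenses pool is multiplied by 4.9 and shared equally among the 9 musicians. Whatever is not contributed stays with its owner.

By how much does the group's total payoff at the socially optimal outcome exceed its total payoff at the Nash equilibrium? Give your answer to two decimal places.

Each contributed unit returns 4.9/9 = 0.5444 to its contributor — below 1 — so contributing 0 is dominant for every player. At the Nash equilibrium everyone keeps their 41, and the group total is 9 × 41 = 369.
Each contributed unit returns 4.900 to the group as a whole (0.5444 to each of 9 players), which exceeds 1, so the social optimum is full contribution: group total = 4.900 × 369 = 1808.10.
Efficiency loss = 1808.10 − 369 = 1439.10.

1439.10 dollars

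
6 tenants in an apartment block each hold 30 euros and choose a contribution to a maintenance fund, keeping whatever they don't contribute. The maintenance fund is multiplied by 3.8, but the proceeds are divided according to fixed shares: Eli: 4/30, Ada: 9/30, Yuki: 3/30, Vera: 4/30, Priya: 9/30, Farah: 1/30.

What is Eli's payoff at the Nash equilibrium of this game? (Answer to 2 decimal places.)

60.40 euros

For player j, contributing a unit is worthwhile iff 3.8 × (j's share) ≥ 1, i.e. iff j's share is at least 0.2632.
Ada and Priya clear that bar, contributing 30 each; the remaining 4 contribute 0. Total contributed: 60.
Eli keeps 30 and receives 3.8 × 60 × 4/30 = 30.40 from the maintenance fund, for a payoff of 60.40.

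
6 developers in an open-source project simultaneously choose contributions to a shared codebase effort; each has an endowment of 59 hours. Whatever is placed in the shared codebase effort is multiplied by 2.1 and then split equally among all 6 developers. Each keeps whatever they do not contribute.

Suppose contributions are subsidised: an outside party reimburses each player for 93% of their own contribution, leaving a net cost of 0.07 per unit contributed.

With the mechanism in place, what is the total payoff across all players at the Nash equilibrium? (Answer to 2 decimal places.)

1072.62 hours

Under the mechanism each unit contributed yields (2.1/6) / 0.07 = 5.0000 back to its contributor per unit of net cost, which exceeds 1, making full contribution the dominant choice for everyone.
At the Nash equilibrium everyone contributes 59. Group total payoff = 6 × (59 × 0.93 + 2.1 × 59) = 1072.62.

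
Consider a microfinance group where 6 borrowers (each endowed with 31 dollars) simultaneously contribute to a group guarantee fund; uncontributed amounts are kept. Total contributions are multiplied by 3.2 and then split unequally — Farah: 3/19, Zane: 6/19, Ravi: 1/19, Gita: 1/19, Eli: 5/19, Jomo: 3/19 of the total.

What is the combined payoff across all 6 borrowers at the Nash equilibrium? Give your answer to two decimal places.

254.20 dollars

For player j, contributing a unit is worthwhile iff 3.2 × (j's share) ≥ 1, i.e. iff j's share is at least 0.3125.
Only Zane (6/19) clears that bar, contributing 31; the remaining 5 contribute 0. Total contributed: 31.
The group guarantee fund pays out 3.2 × 31 = 99.20 in total (split across the unequal shares, but the aggregate is all that matters for the group sum).
The 5 free-riders keep 31 each, adding 155. Group total = 155 + 99.20 = 254.20.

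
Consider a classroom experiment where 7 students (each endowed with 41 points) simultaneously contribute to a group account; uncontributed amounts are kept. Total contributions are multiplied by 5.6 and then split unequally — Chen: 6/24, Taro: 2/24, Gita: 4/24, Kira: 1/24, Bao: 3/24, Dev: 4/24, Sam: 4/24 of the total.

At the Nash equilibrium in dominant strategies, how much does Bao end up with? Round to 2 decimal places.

For player j, contributing a unit is worthwhile iff 5.6 × (j's share) ≥ 1, i.e. iff j's share is at least 0.1786.
The only share above 0.1786 is Chen's 6/24, contributing 41; the remaining 6 contribute 0. Total contributed: 41.
Bao keeps 41 and receives 5.6 × 41 × 3/24 = 28.70 from the group account, for a payoff of 69.70.

69.70 points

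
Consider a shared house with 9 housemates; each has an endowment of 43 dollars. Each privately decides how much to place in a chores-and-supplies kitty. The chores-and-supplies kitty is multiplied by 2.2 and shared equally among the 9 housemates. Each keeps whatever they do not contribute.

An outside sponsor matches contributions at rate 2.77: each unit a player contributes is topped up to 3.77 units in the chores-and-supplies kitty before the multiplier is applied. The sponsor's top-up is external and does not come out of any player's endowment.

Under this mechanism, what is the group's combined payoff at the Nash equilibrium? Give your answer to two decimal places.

387.00 dollars

Even with the mechanism, each unit contributed returns only 2.2 × 3.77 / 9 = 0.9216 per unit of net cost, so contributing nothing is still dominant.
At the Nash equilibrium no one contributes; group total payoff = 9 × 43 = 387.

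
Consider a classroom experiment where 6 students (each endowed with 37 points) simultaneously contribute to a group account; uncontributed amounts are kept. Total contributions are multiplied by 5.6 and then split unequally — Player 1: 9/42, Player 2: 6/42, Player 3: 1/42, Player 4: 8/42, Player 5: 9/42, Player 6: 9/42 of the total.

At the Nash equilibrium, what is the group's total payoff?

902.80 points

For player j, contributing a unit is worthwhile iff 5.6 × (j's share) ≥ 1, i.e. iff j's share is at least 0.1786.
Player 1, Player 4, Player 5 and Player 6 are above the threshold, contributing 37 each; the remaining 2 contribute 0. Total contributed: 148.
The group account pays out 5.6 × 148 = 828.80 in total (split across the unequal shares, but the aggregate is all that matters for the group sum).
The 2 free-riders keep 37 each, adding 74. Group total = 74 + 828.80 = 902.80.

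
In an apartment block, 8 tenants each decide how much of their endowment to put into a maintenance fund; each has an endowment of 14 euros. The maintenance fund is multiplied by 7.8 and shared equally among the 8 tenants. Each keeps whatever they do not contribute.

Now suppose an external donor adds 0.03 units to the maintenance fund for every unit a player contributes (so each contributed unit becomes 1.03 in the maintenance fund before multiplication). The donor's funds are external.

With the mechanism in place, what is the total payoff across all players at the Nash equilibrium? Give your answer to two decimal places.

The effective private return per unit is now 7.8 × 1.03 / 8 = 1.0043 > 1, so every player's dominant strategy flips to full contribution.
So the Nash equilibrium is full contribution by all 8; the group earns 7.8 × 1.03 × 112 = 899.81.

899.81 euros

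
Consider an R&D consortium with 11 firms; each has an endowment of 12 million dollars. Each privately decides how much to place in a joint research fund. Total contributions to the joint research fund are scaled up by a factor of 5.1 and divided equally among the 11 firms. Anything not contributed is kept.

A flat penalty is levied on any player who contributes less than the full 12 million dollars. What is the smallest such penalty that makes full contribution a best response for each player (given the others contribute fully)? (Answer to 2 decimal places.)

6.44 million dollars

Given the others contribute fully, the best deviation is to contribute 0 (any partial contribution still incurs the fine and gives up units whose private return 0.4636 is below 1).
Deviating from 12 to 0 saves 12 million dollars but forfeits the deviator's share of the drop in the joint research fund: 5.1/11 × 12 = 5.56.
So the deviation gain is 12 − 5.56 = 6.44, and the fine must be at least 6.44 million dollars to wipe it out.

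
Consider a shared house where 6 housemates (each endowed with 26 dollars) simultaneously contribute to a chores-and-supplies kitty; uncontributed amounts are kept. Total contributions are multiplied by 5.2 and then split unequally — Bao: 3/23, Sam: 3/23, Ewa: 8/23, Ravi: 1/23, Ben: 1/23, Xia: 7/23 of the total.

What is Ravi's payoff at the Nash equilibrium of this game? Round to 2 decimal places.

For player j, contributing a unit is worthwhile iff 5.2 × (j's share) ≥ 1, i.e. iff j's share is at least 0.1923.
The shares above 0.1923 belong to Ewa and Xia, contributing 26 each; the remaining 4 contribute 0. Total contributed: 52.
Ravi keeps 26 and receives 5.2 × 52 × 1/23 = 11.76 from the chores-and-supplies kitty, for a payoff of 37.76.

37.76 dollars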